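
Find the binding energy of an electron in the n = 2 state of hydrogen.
3.40143 eV

The ionization energy is the energy needed to remove the electron completely (n → ∞).

For hydrogen, E_n = -13.6057 eV / n².

At n = 2: E_2 = -13.6057 / 2² = -3.40142500 eV
At n = ∞: E_∞ = 0 eV

Ionization energy = E_∞ - E_2 = 0 - (-3.40142500) = 3.40142500 eV
Ionization energy ≈ 3.40143 eV

This is also called the binding energy of the electron in state n = 2.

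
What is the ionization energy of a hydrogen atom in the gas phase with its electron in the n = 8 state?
0.212589 eV

The ionization energy is the energy needed to remove the electron completely (n → ∞).

For hydrogen, E_n = -13.6057 eV / n².

At n = 8: E_8 = -13.6057 / 8² = -0.212589063 eV
At n = ∞: E_∞ = 0 eV

Ionization energy = E_∞ - E_8 = 0 - (-0.212589063) = 0.212589063 eV
Ionization energy ≈ 0.212589 eV

This is also called the binding energy of the electron in state n = 8.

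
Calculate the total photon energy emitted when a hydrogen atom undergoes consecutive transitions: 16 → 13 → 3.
1.459 eV

The energy levels of hydrogen are E_n = -13.6057 / n² eV.

First transition (16 → 13):
ΔE₁ = |E_13 - E_16|
ΔE₁ = |-0.080507101 - (-0.053147266)| = 0.027360 eV

Second transition (13 → 3):
ΔE₂ = |E_3 - E_13|
ΔE₂ = |-1.511744444 - (-0.080507101)| = 1.431237 eV

Total energy released:
E_total = ΔE₁ + ΔE₂ = 0.027360 + 1.431237 = 1.459 eV

Note: This equals the direct transition 16 → 3: 1.459 eV ✓
Energy is conserved regardless of the path taken.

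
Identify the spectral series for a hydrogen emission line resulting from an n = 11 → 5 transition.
Pfund series

The spectral series in hydrogen are named based on the final (lower) energy level:
- Lyman series: n_final = 1 (ultraviolet)
- Balmer series: n_final = 2 (visible/near-UV)
- Paschen series: n_final = 3 (infrared)
- Brackett series: n_final = 4 (infrared)
- Pfund series: n_final = 5 (far infrared)

Since this transition ends at n = 5, it belongs to the Pfund series.

For reference, this 11 → 5 line has photon energy
ΔE = 13.6057 eV × (1/5² - 1/11²) = 0.4317841983 eV,
corresponding to wavelength λ = hc/ΔE = 1239.84 eV·nm / 0.4317841983 eV = 2871.4344 nm in the far infrared region.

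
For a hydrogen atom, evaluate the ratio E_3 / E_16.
28.444

Using E_n = -13.6057 Z² / n² eV with Z = 1:

E_3 = -13.6057 / 3² = -13.6057 / 9 = -1.511744444 eV
E_16 = -13.6057 / 16² = -13.6057 / 256 = -0.053147266 eV

The ratio is:
E_3/E_16 = (-1.511744444) / (-0.053147266)
E_3/E_16 = (-13.6057/9) / (-13.6057/256)
E_3/E_16 = 256/9
E_3/E_16 = 28.444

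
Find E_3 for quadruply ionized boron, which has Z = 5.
-37.79361 eV

For hydrogen-like ions, the energy levels scale with Z²:
E_n = -13.6057 Z² / n² eV

For B⁴⁺ (Z = 5) at n = 3:
E_3 = -13.6057 × 5² / 3²
E_3 = -13.6057 × 25 / 9
E_3 = -340.1425 / 9
E_3 = -37.79361 eV

The energy is 25 times more negative than hydrogen at the same n due to the stronger nuclear charge.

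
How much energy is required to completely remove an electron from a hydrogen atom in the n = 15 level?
0.06 eV

The ionization energy is the energy needed to remove the electron completely (n → ∞).

For hydrogen, E_n = -13.6057 eV / n².

At n = 15: E_15 = -13.6057 / 15² = -0.06047 eV
At n = ∞: E_∞ = 0 eV

Ionization energy = E_∞ - E_15 = 0 - (-0.06047) = 0.06047 eV
Ionization energy ≈ 0.06 eV

This is also called the binding energy of the electron in state n = 15.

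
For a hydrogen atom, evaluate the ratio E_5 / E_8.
2.560000

Using E_n = -13.6057 Z² / n² eV with Z = 1:

E_5 = -13.6057 / 5² = -13.6057 / 25 = -0.544228000000 eV
E_8 = -13.6057 / 8² = -13.6057 / 64 = -0.212589062500 eV

The ratio is:
E_5/E_8 = (-0.544228000000) / (-0.212589062500)
E_5/E_8 = (-13.6057/25) / (-13.6057/64)
E_5/E_8 = 64/25
E_5/E_8 = 2.560000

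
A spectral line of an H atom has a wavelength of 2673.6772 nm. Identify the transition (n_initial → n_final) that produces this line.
n = 13 → n = 5

First, find the photon energy from the wavelength (hc = 1239.84 eV·nm):
E = hc/λ = 1239.84 eV·nm / 2673.6772 nm = 0.46372090 eV

The energy levels of hydrogen satisfy E_n = -13.6057 / n² eV, so an emission n_i → n_f releases
ΔE = 13.6057 × (1/n_f² − 1/n_i²) eV.

Setting ΔE equal to the photon energy:
1/n_f² − 1/n_i² = 0.46372090 / 13.6057 = 0.034082840

Since 1/n_i² must be positive, we need 1/n_f² > 0.034082840, i.e. n_f ≤ 5. For each allowed n_f, solve n_i = (1/n_f² − 0.034082840)^(−1/2) and check whether it is a whole number:
  n_f = 1: 1/n_i² = 1.000000000 − 0.034082840 = 0.965917160 → n_i = 1.017  (not an integer) ✗
  n_f = 2: 1/n_i² = 0.250000000 − 0.034082840 = 0.215917160 → n_i = 2.152  (not an integer) ✗
  n_f = 3: 1/n_i² = 0.111111111 − 0.034082840 = 0.077028271 → n_i = 3.603  (not an integer) ✗
  n_f = 4: 1/n_i² = 0.062500000 − 0.034082840 = 0.028417160 → n_i = 5.932  (not an integer) ✗
  n_f = 5: 1/n_i² = 0.040000000 − 0.034082840 = 0.005917160 → n_i = 13.000  → integer, n_i = 13 ✓

Only n_f = 5 gives an integer upper level, n_i = 13.

The transition is from n = 13 to n = 5 (emission).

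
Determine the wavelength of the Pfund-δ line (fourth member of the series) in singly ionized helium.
823.79995 nm

The lines of a series are numbered from the longest wavelength (smallest ΔE) outward; the fourth line is the transition from n = n_f + 4 to n_f.
The Pfund series has all transitions ending at n_f = 5.

For He⁺ (Z = 2), the fourth line (δ-line) is the jump from n = 9 to n = 5:
E_9 = -13.6057 × 2² / 9² = -0.671886420 eV
E_5 = -13.6057 × 2² / 5² = -2.176912000 eV
ΔE = E_9 - E_5 = 1.505025580 eV

λ = hc/E = 1239.84 eV·nm / 1.505025580 eV
λ = 823.79995 nm

This is the δ-line of the Pfund series in He⁺.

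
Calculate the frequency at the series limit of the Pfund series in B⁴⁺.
3.290e+15 Hz

The series limit corresponds to the transition from n = ∞ to n = 5.
This is the highest energy (shortest wavelength) transition in the Pfund series.

E_∞ = 0 eV
E_5 = -13.6057 × 5² / 5² = -13.6057000 eV

Energy at series limit:
ΔE = E_∞ - E_5 = 0 - (-13.6057000) = 13.6057000 eV
E = 13.6057000 eV × (1.602177 × 10⁻¹⁹ J/eV) = 2.17987e-18 J
f = E/h = 2.17987e-18 J / (6.62607 × 10⁻³⁴ J·s) = 3.290e+15 Hz

This energy equals the ionization energy from the n = 5 state of B⁴⁺.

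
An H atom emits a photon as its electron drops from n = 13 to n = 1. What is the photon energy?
13.52519 eV

The energy levels are E_n = -13.6057 eV / n².

Energy at n = 13: E_13 = -13.6057 / 13² = -0.08050710 eV
Energy at n = 1: E_1 = -13.6057 / 1² = -13.60570000 eV

For emission (electron falling to lower state), the photon energy is:
E_photon = E_13 - E_1 = |-0.08050710 - (-13.60570000)|
E_photon = 13.52519 eV

This energy is carried away by the emitted photon.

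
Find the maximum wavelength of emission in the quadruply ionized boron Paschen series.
74.984102 nm

The longest wavelength corresponds to the smallest energy transition in the series.
The Paschen series has all transitions ending at n_f = 3.

For B⁴⁺ (Z = 5), the first line (α-line) is the jump from n = 4 to n = 3:
E_4 = -13.6057 × 5² / 4² = -21.25890625 eV
E_3 = -13.6057 × 5² / 3² = -37.79361111 eV
ΔE = E_4 - E_3 = 16.53470486 eV

λ = hc/E = 1239.84 eV·nm / 16.53470486 eV
λ = 74.984102 nm

This is the α-line of the Paschen series in B⁴⁺.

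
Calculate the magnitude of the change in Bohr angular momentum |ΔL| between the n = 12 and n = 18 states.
6.33e-34 J·s (or 6ℏ)

In the Bohr model, L_n = nℏ where ℏ = 1.0546e-34 J·s.

L_18 = 18ℏ = 1.8983e-33 J·s
L_12 = 12ℏ = 1.2655e-33 J·s

ΔL = L_18 - L_12 = (18 - 12)ℏ = 6ℏ
ΔL = 6 × 1.0546e-34 J·s = 6.33e-34 J·s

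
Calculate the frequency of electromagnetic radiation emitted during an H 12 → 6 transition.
6.8538e+13 Hz

First, find the transition energy:
E_12 = -13.6057 / 12² = -0.09448403 eV
E_6 = -13.6057 / 6² = -0.37793611 eV
|ΔE| = |E_6 - E_12| = 0.28345208 eV

Convert to Joules: E = 0.28345208 eV × (1.602177 × 10⁻¹⁹ J/eV) = 4.541404e-20 J

Using E = hf:
f = E/h = 4.541404e-20 J / (6.62607 × 10⁻³⁴ J·s)
f = 6.8538e+13 Hz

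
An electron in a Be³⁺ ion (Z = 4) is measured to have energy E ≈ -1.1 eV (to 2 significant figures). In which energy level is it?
n = 14

The exact energy levels follow E_n = -13.6057 Z² / n² eV with Z = 4.

The measured value (-1.1 eV) is reported to only 2 significant figures, so we must test candidate n values and see which one matches to that precision.

Candidate energies:
  n = 12:  E = -13.6057 × 4² / 12² = -1.51174 eV
  n = 13:  E = -13.6057 × 4² / 13² = -1.28811 eV
  n = 14:  E = -13.6057 × 4² / 14² = -1.11067 eV  ← matches
  n = 15:  E = -13.6057 × 4² / 15² = -0.96752 eV
  n = 16:  E = -13.6057 × 4² / 16² = -0.85036 eV

Checking against the measurement of -1.1 eV (2 sig figs), only n = 14 agrees:
E_14 = -1.11067 eV, which rounds to -1.1 eV ✓

Therefore n = 14.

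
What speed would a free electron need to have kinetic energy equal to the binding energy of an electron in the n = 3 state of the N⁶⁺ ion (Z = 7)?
5.10e+06 m/s (or 1.70% of c)

The binding energy at n = 3 for N⁶⁺ is:
E_3 = -13.6057 × 7²/3² = -74.0755 eV
|E_3| = 74.0755 eV

Convert to Joules:
KE = 74.0755 eV × (1.602177 × 10⁻¹⁹ J/eV) = 1.1868e-17 J

Using KE = ½mv²:
v = √(2·KE/m_e)
v = √(2 × 1.1868e-17 J / 9.10938 × 10⁻³¹ kg)
v = 5.10e+06 m/s

This is approximately 1.70% the speed of light.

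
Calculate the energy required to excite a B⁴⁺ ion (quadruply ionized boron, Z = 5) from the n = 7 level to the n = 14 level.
5.206 eV

The energy levels of a hydrogen-like atom are E_n = -13.6057 Z² eV / n².

Energy at n = 7: E_7 = -13.6057 × 5² / 7² = -6.941684 eV
Energy at n = 14: E_14 = -13.6057 × 5² / 14² = -1.735421 eV

The excitation energy is the difference:
ΔE = E_14 - E_7
ΔE = -1.735421 - (-6.941684)
ΔE = 5.206 eV

Since this is positive, energy must be absorbed (photon absorption).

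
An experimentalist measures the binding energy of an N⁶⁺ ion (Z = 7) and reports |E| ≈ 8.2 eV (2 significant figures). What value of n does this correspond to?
n = 9

The exact energy levels follow E_n = -13.6057 Z² / n² eV with Z = 7.

The measured value (-8.2 eV) is reported to only 2 significant figures, so we must test candidate n values and see which one matches to that precision.

Candidate energies:
  n = 7:  E = -13.6057 × 7² / 7² = -13.60570 eV
  n = 8:  E = -13.6057 × 7² / 8² = -10.41686 eV
  n = 9:  E = -13.6057 × 7² / 9² = -8.23061 eV  ← matches
  n = 10:  E = -13.6057 × 7² / 10² = -6.66679 eV
  n = 11:  E = -13.6057 × 7² / 11² = -5.50975 eV

Checking against the measurement of -8.2 eV (2 sig figs), only n = 9 agrees:
E_9 = -8.23061 eV, which rounds to -8.2 eV ✓

Therefore n = 9.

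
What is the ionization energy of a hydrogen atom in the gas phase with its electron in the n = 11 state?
0.112444 eV

The ionization energy is the energy needed to remove the electron completely (n → ∞).

For hydrogen, E_n = -13.6057 eV / n².

At n = 11: E_11 = -13.6057 / 11² = -0.112443802 eV
At n = ∞: E_∞ = 0 eV

Ionization energy = E_∞ - E_11 = 0 - (-0.112443802) = 0.112443802 eV
Ionization energy ≈ 0.112444 eV

This is also called the binding energy of the electron in state n = 11.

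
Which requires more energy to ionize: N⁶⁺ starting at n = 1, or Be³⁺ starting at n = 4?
N⁶⁺ at n = 1 (E = -666.6793 eV)

Using E_n = -13.6057 Z² / n² eV:

N⁶⁺ (Z = 7) at n = 1:
E = -13.6057 × 7² / 1² = -13.6057 × 49 / 1 = -666.6793000 eV

Be³⁺ (Z = 4) at n = 4:
E = -13.6057 × 4² / 4² = -13.6057 × 16 / 16 = -13.6057000 eV

Since -666.6793000 eV < -13.6057000 eV,
N⁶⁺ at n = 1 is more tightly bound (requires more energy to ionize).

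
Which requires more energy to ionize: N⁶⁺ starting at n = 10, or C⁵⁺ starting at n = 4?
C⁵⁺ at n = 4 (E = -30.6128 eV)

Using E_n = -13.6057 Z² / n² eV:

N⁶⁺ (Z = 7) at n = 10:
E = -13.6057 × 7² / 10² = -13.6057 × 49 / 100 = -6.6667930 eV

C⁵⁺ (Z = 6) at n = 4:
E = -13.6057 × 6² / 4² = -13.6057 × 36 / 16 = -30.6128250 eV

Since -30.6128250 eV < -6.6667930 eV,
C⁵⁺ at n = 4 is more tightly bound (requires more energy to ionize).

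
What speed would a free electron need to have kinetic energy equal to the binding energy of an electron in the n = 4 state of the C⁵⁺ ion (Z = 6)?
3.282e+06 m/s (or 1.09460% of c)

The binding energy at n = 4 for C⁵⁺ is:
E_4 = -13.6057 × 6²/4² = -30.6128250 eV
|E_4| = 30.6128250 eV

Convert to Joules:
KE = 30.6128250 eV × (1.602177 × 10⁻¹⁹ J/eV) = 4.90472e-18 J

Using KE = ½mv²:
v = √(2·KE/m_e)
v = √(2 × 4.90472e-18 J / 9.10938 × 10⁻³¹ kg)
v = 3.282e+06 m/s

This is approximately 1.09460% the speed of light.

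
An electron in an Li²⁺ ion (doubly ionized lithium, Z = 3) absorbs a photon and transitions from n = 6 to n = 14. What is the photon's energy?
2.777 eV

The energy levels of a hydrogen-like atom are E_n = -13.6057 Z² eV / n².

Energy at n = 6: E_6 = -13.6057 × 3² / 6² = -3.401425 eV
Energy at n = 14: E_14 = -13.6057 × 3² / 14² = -0.624752 eV

The excitation energy is the difference:
ΔE = E_14 - E_6
ΔE = -0.624752 - (-3.401425)
ΔE = 2.777 eV

Since this is positive, energy must be absorbed (photon absorption).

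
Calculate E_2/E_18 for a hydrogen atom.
81.00

Using E_n = -13.6057 Z² / n² eV with Z = 1:

E_2 = -13.6057 / 2² = -13.6057 / 4 = -3.40142500 eV
E_18 = -13.6057 / 18² = -13.6057 / 324 = -0.04199290 eV

The ratio is:
E_2/E_18 = (-3.40142500) / (-0.04199290)
E_2/E_18 = (-13.6057/4) / (-13.6057/324)
E_2/E_18 = 324/4
E_2/E_18 = 81.00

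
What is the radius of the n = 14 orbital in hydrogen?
10.3719 nm (or 103.7187 Å)

The Bohr radius formula is:
r_n = n² a₀ / Z

where a₀ = 0.0529177 nm is the Bohr radius.

For H (Z = 1) at n = 14:
r_14 = 14² × 0.0529177 nm / 1
r_14 = 196 × 0.0529177 nm / 1
r_14 = 10.37187 nm / 1
r_14 = 10.3719 nm

The electron orbits at approximately 10.3719 nm from the nucleus.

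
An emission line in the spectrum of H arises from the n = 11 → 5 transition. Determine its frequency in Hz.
1.0440e+14 Hz

First, find the transition energy:
E_11 = -13.6057 / 11² = -0.11244380 eV
E_5 = -13.6057 / 5² = -0.54422800 eV
|ΔE| = |E_5 - E_11| = 0.43178420 eV

Convert to Joules: E = 0.43178420 eV × (1.602177 × 10⁻¹⁹ J/eV) = 6.917947e-20 J

Using E = hf:
f = E/h = 6.917947e-20 J / (6.62607 × 10⁻³⁴ J·s)
f = 1.0440e+14 Hz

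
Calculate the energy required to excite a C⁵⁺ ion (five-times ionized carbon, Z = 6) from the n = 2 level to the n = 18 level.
120.94 eV

The energy levels of a hydrogen-like atom are E_n = -13.6057 Z² eV / n².

Energy at n = 2: E_2 = -13.6057 × 6² / 2² = -122.45130 eV
Energy at n = 18: E_18 = -13.6057 × 6² / 18² = -1.51174 eV

The excitation energy is the difference:
ΔE = E_18 - E_2
ΔE = -1.51174 - (-122.45130)
ΔE = 120.94 eV

Since this is positive, energy must be absorbed (photon absorption).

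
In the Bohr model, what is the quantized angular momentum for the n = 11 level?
1.160e-33 J·s (or 11ℏ)

In the Bohr model, angular momentum is quantized:
L = nℏ

where ℏ = h/(2π) = 1.05457e-34 J·s

For n = 11:
L = 11 × 1.05457e-34 J·s
L = 1.160e-33 J·s

This can also be written as L = 11ℏ.
The angular momentum is an integer multiple of the reduced Planck constant.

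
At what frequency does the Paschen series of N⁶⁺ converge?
1.7911e+16 Hz

The series limit corresponds to the transition from n = ∞ to n = 3.
This is the highest energy (shortest wavelength) transition in the Paschen series.

E_∞ = 0 eV
E_3 = -13.6057 × 7² / 3² = -74.075478 eV

Energy at series limit:
ΔE = E_∞ - E_3 = 0 - (-74.075478) = 74.075478 eV
E = 74.075478 eV × (1.602177 × 10⁻¹⁹ J/eV) = 1.186820e-17 J
f = E/h = 1.186820e-17 J / (6.62607 × 10⁻³⁴ J·s) = 1.7911e+16 Hz

This energy equals the ionization energy from the n = 3 state of N⁶⁺.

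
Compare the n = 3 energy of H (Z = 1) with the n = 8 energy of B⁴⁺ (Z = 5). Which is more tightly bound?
B⁴⁺ at n = 8 (E = -5.315 eV)

Using E_n = -13.6057 Z² / n² eV:

H (Z = 1) at n = 3:
E = -13.6057 × 1² / 3² = -13.6057 × 1 / 9 = -1.511744 eV

B⁴⁺ (Z = 5) at n = 8:
E = -13.6057 × 5² / 8² = -13.6057 × 25 / 64 = -5.314727 eV

Since -5.314727 eV < -1.511744 eV,
B⁴⁺ at n = 8 is more tightly bound (requires more energy to ionize).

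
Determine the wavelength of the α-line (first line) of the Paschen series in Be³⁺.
117.16 nm

The longest wavelength corresponds to the smallest energy transition in the series.
The Paschen series has all transitions ending at n_f = 3.

For Be³⁺ (Z = 4), the first line (α-line) is the jump from n = 4 to n = 3:
E_4 = -13.6057 × 4² / 4² = -13.60570 eV
E_3 = -13.6057 × 4² / 3² = -24.18791 eV
ΔE = E_4 - E_3 = 10.58221 eV

λ = hc/E = 1239.84 eV·nm / 10.58221 eV
λ = 117.16 nm

This is the α-line of the Paschen series in Be³⁺.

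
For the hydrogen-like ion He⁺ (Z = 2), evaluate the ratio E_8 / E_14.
3.06250

Using E_n = -13.6057 Z² / n² eV with Z = 2:

E_8 = -13.6057 × 2² / 8² = -54.4228 / 64 = -0.85035625000 eV
E_14 = -13.6057 × 2² / 14² = -54.4228 / 196 = -0.27766734694 eV

The ratio is:
E_8/E_14 = (-0.85035625000) / (-0.27766734694)
E_8/E_14 = (-54.4228/64) / (-54.4228/196)
E_8/E_14 = 196/64
E_8/E_14 = 3.06250
(Note: the Z² factors cancel in the ratio.)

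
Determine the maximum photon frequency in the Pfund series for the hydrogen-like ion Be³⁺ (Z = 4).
2.11e+15 Hz

The series limit corresponds to the transition from n = ∞ to n = 5.
This is the highest energy (shortest wavelength) transition in the Pfund series.

E_∞ = 0 eV
E_5 = -13.6057 × 4² / 5² = -8.70765 eV

Energy at series limit:
ΔE = E_∞ - E_5 = 0 - (-8.70765) = 8.70765 eV
E = 8.70765 eV × (1.602177 × 10⁻¹⁹ J/eV) = 1.3951e-18 J
f = E/h = 1.3951e-18 J / (6.62607 × 10⁻³⁴ J·s) = 2.11e+15 Hz

This energy equals the ionization energy from the n = 5 state of Be³⁺.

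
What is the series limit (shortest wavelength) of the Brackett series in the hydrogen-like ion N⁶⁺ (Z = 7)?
29.76 nm

The series limit corresponds to the transition from n = ∞ to n = 4.
This is the highest energy (shortest wavelength) transition in the Brackett series.

E_∞ = 0 eV
E_4 = -13.6057 × 7² / 4² = -41.6675 eV

Energy at series limit:
ΔE = E_∞ - E_4 = 0 - (-41.6675) = 41.6675 eV
λ = hc/E = 1239.84 eV·nm / 41.6675 eV = 29.76 nm

This energy equals the ionization energy from the n = 4 state of N⁶⁺.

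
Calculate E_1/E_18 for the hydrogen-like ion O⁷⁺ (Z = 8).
324.0000

Using E_n = -13.6057 Z² / n² eV with Z = 8:

E_1 = -13.6057 × 8² / 1² = -870.7648 / 1 = -870.7648000000 eV
E_18 = -13.6057 × 8² / 18² = -870.7648 / 324 = -2.6875456790 eV

The ratio is:
E_1/E_18 = (-870.7648000000) / (-2.6875456790)
E_1/E_18 = (-870.7648/1) / (-870.7648/324)
E_1/E_18 = 324/1
E_1/E_18 = 324.0000
(Note: the Z² factors cancel in the ratio.)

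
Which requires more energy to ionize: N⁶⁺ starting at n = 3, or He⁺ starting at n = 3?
N⁶⁺ at n = 3 (E = -74.07548 eV)

Using E_n = -13.6057 Z² / n² eV:

N⁶⁺ (Z = 7) at n = 3:
E = -13.6057 × 7² / 3² = -13.6057 × 49 / 9 = -74.07547778 eV

He⁺ (Z = 2) at n = 3:
E = -13.6057 × 2² / 3² = -13.6057 × 4 / 9 = -6.04697778 eV

Since -74.07547778 eV < -6.04697778 eV,
N⁶⁺ at n = 3 is more tightly bound (requires more energy to ionize).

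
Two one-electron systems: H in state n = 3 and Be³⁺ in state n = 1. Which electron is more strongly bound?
Be³⁺ at n = 1 (E = -217.69120 eV)

Using E_n = -13.6057 Z² / n² eV:

H (Z = 1) at n = 3:
E = -13.6057 × 1² / 3² = -13.6057 × 1 / 9 = -1.51174444 eV

Be³⁺ (Z = 4) at n = 1:
E = -13.6057 × 4² / 1² = -13.6057 × 16 / 1 = -217.69120000 eV

Since -217.69120000 eV < -1.51174444 eV,
Be³⁺ at n = 1 is more tightly bound (requires more energy to ionize).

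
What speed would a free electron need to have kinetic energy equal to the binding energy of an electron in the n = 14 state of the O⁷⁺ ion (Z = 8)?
1.2501e+06 m/s (or 0.4170% of c)

The binding energy at n = 14 for O⁷⁺ is:
E_14 = -13.6057 × 8²/14² = -4.4426776 eV
|E_14| = 4.4426776 eV

Convert to Joules:
KE = 4.4426776 eV × (1.602177 × 10⁻¹⁹ J/eV) = 7.117956e-19 J

Using KE = ½mv²:
v = √(2·KE/m_e)
v = √(2 × 7.117956e-19 J / 9.10938 × 10⁻³¹ kg)
v = 1.2501e+06 m/s

This is approximately 0.4170% the speed of light.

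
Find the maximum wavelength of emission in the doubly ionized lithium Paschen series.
208.2892 nm

The longest wavelength corresponds to the smallest energy transition in the series.
The Paschen series has all transitions ending at n_f = 3.

For Li²⁺ (Z = 3), the first line (α-line) is the jump from n = 4 to n = 3:
E_4 = -13.6057 × 3² / 4² = -7.65320625 eV
E_3 = -13.6057 × 3² / 3² = -13.60570000 eV
ΔE = E_4 - E_3 = 5.95249375 eV

λ = hc/E = 1239.84 eV·nm / 5.95249375 eV
λ = 208.2892 nm

This is the α-line of the Paschen series in Li²⁺.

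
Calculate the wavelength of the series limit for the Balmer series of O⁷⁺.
5.695407 nm

The series limit corresponds to the transition from n = ∞ to n = 2.
This is the highest energy (shortest wavelength) transition in the Balmer series.

E_∞ = 0 eV
E_2 = -13.6057 × 8² / 2² = -217.69120000 eV

Energy at series limit:
ΔE = E_∞ - E_2 = 0 - (-217.69120000) = 217.69120000 eV
λ = hc/E = 1239.84 eV·nm / 217.69120000 eV = 5.695407 nm

This energy equals the ionization energy from the n = 2 state of O⁷⁺.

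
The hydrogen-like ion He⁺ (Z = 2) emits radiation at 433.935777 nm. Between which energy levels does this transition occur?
n = 10 → n = 4

First, find the photon energy from the wavelength (hc = 1239.84 eV·nm):
E = hc/λ = 1239.84 eV·nm / 433.935777 nm = 2.8571970 eV

The energy levels of He⁺ satisfy E_n = -13.6057 × 2² / n² eV, so an emission n_i → n_f releases
ΔE = 13.6057 × 2² × (1/n_f² − 1/n_i²) eV.

Setting ΔE equal to the photon energy:
1/n_f² − 1/n_i² = 2.8571970 / (13.6057 × 2²) = 0.052500000

Since 1/n_i² must be positive, we need 1/n_f² > 0.052500000, i.e. n_f ≤ 4. For each allowed n_f, solve n_i = (1/n_f² − 0.052500000)^(−1/2) and check whether it is a whole number:
  n_f = 1: 1/n_i² = 1.000000000 − 0.052500000 = 0.947500000 → n_i = 1.027  (not an integer) ✗
  n_f = 2: 1/n_i² = 0.250000000 − 0.052500000 = 0.197500000 → n_i = 2.250  (not an integer) ✗
  n_f = 3: 1/n_i² = 0.111111111 − 0.052500000 = 0.058611111 → n_i = 4.131  (not an integer) ✗
  n_f = 4: 1/n_i² = 0.062500000 − 0.052500000 = 0.010000000 → n_i = 10.000  → integer, n_i = 10 ✓

Only n_f = 4 gives an integer upper level, n_i = 10.

The transition is from n = 10 to n = 4 (emission).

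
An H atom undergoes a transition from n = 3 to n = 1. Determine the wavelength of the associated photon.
102.52 nm

First, find the transition energy using E_n = -13.6057 / n² eV:
E_3 = -13.6057 / 3² = -1.51174 eV
E_1 = -13.6057 / 1² = -13.60570 eV

Photon energy: |ΔE| = |E_1 - E_3| = 12.09396 eV

Convert to wavelength using E = hc/λ with hc = 1239.84 eV·nm:
λ = hc/E = 1239.84 eV·nm / 12.09396 eV
λ = 102.52 nm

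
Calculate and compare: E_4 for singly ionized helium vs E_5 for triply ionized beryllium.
Be³⁺ at n = 5 (E = -8.708 eV)

Using E_n = -13.6057 Z² / n² eV:

He⁺ (Z = 2) at n = 4:
E = -13.6057 × 2² / 4² = -13.6057 × 4 / 16 = -3.401425 eV

Be³⁺ (Z = 4) at n = 5:
E = -13.6057 × 4² / 5² = -13.6057 × 16 / 25 = -8.707648 eV

Since -8.707648 eV < -3.401425 eV,
Be³⁺ at n = 5 is more tightly bound (requires more energy to ionize).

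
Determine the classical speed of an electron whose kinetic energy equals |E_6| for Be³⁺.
1.4585e+06 m/s (or 0.4865% of c)

The binding energy at n = 6 for Be³⁺ is:
E_6 = -13.6057 × 4²/6² = -6.0469778 eV
|E_6| = 6.0469778 eV

Convert to Joules:
KE = 6.0469778 eV × (1.602177 × 10⁻¹⁹ J/eV) = 9.688329e-19 J

Using KE = ½mv²:
v = √(2·KE/m_e)
v = √(2 × 9.688329e-19 J / 9.10938 × 10⁻³¹ kg)
v = 1.4585e+06 m/s

This is approximately 0.4865% the speed of light.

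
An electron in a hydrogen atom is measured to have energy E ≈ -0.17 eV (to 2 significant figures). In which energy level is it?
n = 9

The exact energy levels follow E_n = -13.6057 eV / n².

The measured value (-0.17 eV) is reported to only 2 significant figures, so we must test candidate n values and see which one matches to that precision.

Candidate energies:
  n = 7:  E = -13.6057/7² = -0.277667 eV
  n = 8:  E = -13.6057/8² = -0.212589 eV
  n = 9:  E = -13.6057/9² = -0.167972 eV  ← matches
  n = 10:  E = -13.6057/10² = -0.136057 eV
  n = 11:  E = -13.6057/11² = -0.112444 eV

Checking against the measurement of -0.17 eV (2 sig figs), only n = 9 agrees:
E_9 = -0.167972 eV, which rounds to -0.17 eV ✓

Therefore n = 9.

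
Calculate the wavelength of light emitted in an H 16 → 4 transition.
1555.2258 nm

First, find the transition energy using E_n = -13.6057 / n² eV:
E_16 = -13.6057 / 16² = -0.0531472656 eV
E_4 = -13.6057 / 4² = -0.8503562500 eV

Photon energy: |ΔE| = |E_4 - E_16| = 0.7972089844 eV

Convert to wavelength using E = hc/λ with hc = 1239.84 eV·nm:
λ = hc/E = 1239.84 eV·nm / 0.7972089844 eV
λ = 1555.2258 nm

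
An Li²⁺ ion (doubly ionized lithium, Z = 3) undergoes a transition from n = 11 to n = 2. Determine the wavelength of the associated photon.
41.885311 nm

First, find the transition energy using E_n = -13.6057 Z² / n² eV:
E_11 = -13.6057 × 3² / 11² = -1.01199421 eV
E_2 = -13.6057 × 3² / 2² = -30.61282500 eV

Photon energy: |ΔE| = |E_2 - E_11| = 29.60083079 eV

Convert to wavelength using E = hc/λ with hc = 1239.84 eV·nm:
λ = hc/E = 1239.84 eV·nm / 29.60083079 eV
λ = 41.885311 nm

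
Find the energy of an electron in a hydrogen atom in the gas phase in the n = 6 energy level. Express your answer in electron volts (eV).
-0.38 eV

The energy levels of a hydrogen-like atom are given by:
E_n = -13.6057 eV / n²

For n = 6:
E_6 = -13.6057 eV / 6²
E_6 = -13.6057 eV / 36
E_6 = -0.38 eV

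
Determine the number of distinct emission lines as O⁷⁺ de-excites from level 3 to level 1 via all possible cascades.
3

The electron can occupy levels n = 1, 2, ..., 3 during de-excitation — that is m = 3 - 1 + 1 = 3 distinct levels.

The number of distinct spectral lines equals the number of ways to choose 2 of these m levels (each pair gives one possible emission transition):

Number of lines = m(m-1)/2 = 3×2/2 = 3

These correspond to all possible transitions between the 3 levels:
3 → 2, 3 → 1, 2 → 1

Each transition produces a photon with a unique energy (and thus wavelength). This count does not depend on Z.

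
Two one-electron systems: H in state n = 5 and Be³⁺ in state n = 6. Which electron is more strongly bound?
Be³⁺ at n = 6 (E = -6.046978 eV)

Using E_n = -13.6057 Z² / n² eV:

H (Z = 1) at n = 5:
E = -13.6057 × 1² / 5² = -13.6057 × 1 / 25 = -0.544228000 eV

Be³⁺ (Z = 4) at n = 6:
E = -13.6057 × 4² / 6² = -13.6057 × 16 / 36 = -6.046977778 eV

Since -6.046977778 eV < -0.544228000 eV,
Be³⁺ at n = 6 is more tightly bound (requires more energy to ionize).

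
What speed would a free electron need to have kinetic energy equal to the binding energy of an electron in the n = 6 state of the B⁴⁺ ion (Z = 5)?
1.82e+06 m/s (or 0.608% of c)

The binding energy at n = 6 for B⁴⁺ is:
E_6 = -13.6057 × 5²/6² = -9.44840 eV
|E_6| = 9.44840 eV

Convert to Joules:
KE = 9.44840 eV × (1.602177 × 10⁻¹⁹ J/eV) = 1.5138e-18 J

Using KE = ½mv²:
v = √(2·KE/m_e)
v = √(2 × 1.5138e-18 J / 9.10938 × 10⁻³¹ kg)
v = 1.82e+06 m/s

This is approximately 0.608% the speed of light.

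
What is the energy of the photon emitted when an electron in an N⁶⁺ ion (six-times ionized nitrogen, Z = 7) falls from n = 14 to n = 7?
10.20428 eV

The energy levels are E_n = -13.6057 Z² eV / n².

Energy at n = 14: E_14 = -13.6057 × 7² / 14² = -3.40142500 eV
Energy at n = 7: E_7 = -13.6057 × 7² / 7² = -13.60570000 eV

For emission (electron falling to lower state), the photon energy is:
E_photon = E_14 - E_7 = |-3.40142500 - (-13.60570000)|
E_photon = 10.20428 eV

This energy is carried away by the emitted photon.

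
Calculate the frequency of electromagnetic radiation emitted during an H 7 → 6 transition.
2.4245e+13 Hz

First, find the transition energy:
E_7 = -13.6057 / 7² = -0.27766735 eV
E_6 = -13.6057 / 6² = -0.37793611 eV
|ΔE| = |E_6 - E_7| = 0.10026876 eV

Convert to Joules: E = 0.10026876 eV × (1.602177 × 10⁻¹⁹ J/eV) = 1.606483e-20 J

Using E = hf:
f = E/h = 1.606483e-20 J / (6.62607 × 10⁻³⁴ J·s)
f = 2.4245e+13 Hz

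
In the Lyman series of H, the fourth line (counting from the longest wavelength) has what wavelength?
94.923 nm

The lines of a series are numbered from the longest wavelength (smallest ΔE) outward; the fourth line is the transition from n = n_f + 4 to n_f.
The Lyman series has all transitions ending at n_f = 1.

For H, the fourth line (δ-line) is the jump from n = 5 to n = 1:
E_5 = -13.6057 / 5² = -0.54423 eV
E_1 = -13.6057 / 1² = -13.60570 eV
ΔE = E_5 - E_1 = 13.06147 eV

λ = hc/E = 1239.84 eV·nm / 13.06147 eV
λ = 94.923 nm

This is the δ-line of the Lyman series in H.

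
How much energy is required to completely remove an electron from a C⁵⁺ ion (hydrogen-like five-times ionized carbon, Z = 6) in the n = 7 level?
9.9960 eV

The ionization energy is the energy needed to remove the electron completely (n → ∞).

For a hydrogen-like ion with Z = 6, E_n = -13.6057 Z² / n² eV.

At n = 7: E_7 = -13.6057 × 6² / 7² = -9.9960245 eV
At n = ∞: E_∞ = 0 eV

Ionization energy = E_∞ - E_7 = 0 - (-9.9960245) = 9.9960245 eV
Ionization energy ≈ 9.9960 eV

This is also called the binding energy of the electron in state n = 7.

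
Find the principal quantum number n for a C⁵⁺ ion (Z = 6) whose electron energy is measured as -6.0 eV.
n = 9

The exact energy levels follow E_n = -13.6057 Z² / n² eV with Z = 6.

The measured value (-6.0 eV) is reported to only 2 significant figures, so we must test candidate n values and see which one matches to that precision.

Candidate energies:
  n = 7:  E = -13.6057 × 6² / 7² = -9.99602 eV
  n = 8:  E = -13.6057 × 6² / 8² = -7.65321 eV
  n = 9:  E = -13.6057 × 6² / 9² = -6.04698 eV  ← matches
  n = 10:  E = -13.6057 × 6² / 10² = -4.89805 eV
  n = 11:  E = -13.6057 × 6² / 11² = -4.04798 eV

Checking against the measurement of -6.0 eV (2 sig figs), only n = 9 agrees:
E_9 = -6.04698 eV, which rounds to -6.0 eV ✓

Therefore n = 9.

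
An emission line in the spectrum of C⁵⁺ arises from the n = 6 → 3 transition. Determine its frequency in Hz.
9.870e+15 Hz

First, find the transition energy:
E_6 = -13.6057 × 6² / 6² = -13.6057000 eV
E_3 = -13.6057 × 6² / 3² = -54.4228000 eV
|ΔE| = |E_3 - E_6| = 40.8171000 eV

Convert to Joules: E = 40.8171000 eV × (1.602177 × 10⁻¹⁹ J/eV) = 6.53962e-18 J

Using E = hf:
f = E/h = 6.53962e-18 J / (6.62607 × 10⁻³⁴ J·s)
f = 9.870e+15 Hz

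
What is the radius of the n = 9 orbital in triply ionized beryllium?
1.0716 nm (or 10.7158 Å)

The Bohr radius formula is:
r_n = n² a₀ / Z

where a₀ = 0.0529177 nm is the Bohr radius.

For Be³⁺ (Z = 4) at n = 9:
r_9 = 9² × 0.0529177 nm / 4
r_9 = 81 × 0.0529177 nm / 4
r_9 = 4.28633 nm / 4
r_9 = 1.0716 nm

The electron orbits at approximately 1.0716 nm from the nucleus.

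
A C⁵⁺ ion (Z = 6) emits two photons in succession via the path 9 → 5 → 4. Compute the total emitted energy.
24.5658 eV

The energy levels of C⁵⁺ are E_n = -13.6057 × 6² / n² eV.

First transition (9 → 5):
ΔE₁ = |E_5 - E_9|
ΔE₁ = |-19.5922080000 - (-6.0469777778)| = 13.5452302 eV

Second transition (5 → 4):
ΔE₂ = |E_4 - E_5|
ΔE₂ = |-30.6128250000 - (-19.5922080000)| = 11.0206170 eV

Total energy released:
E_total = ΔE₁ + ΔE₂ = 13.5452302 + 11.0206170 = 24.5658 eV

Note: This equals the direct transition 9 → 4: 24.5658 eV ✓
Energy is conserved regardless of the path taken.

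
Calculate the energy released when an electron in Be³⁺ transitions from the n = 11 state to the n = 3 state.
22.388810 eV

The energy levels are E_n = -13.6057 Z² eV / n².

Energy at n = 11: E_11 = -13.6057 × 4² / 11² = -1.799100826 eV
Energy at n = 3: E_3 = -13.6057 × 4² / 3² = -24.187911111 eV

For emission (electron falling to lower state), the photon energy is:
E_photon = E_11 - E_3 = |-1.799100826 - (-24.187911111)|
E_photon = 22.388810 eV

This energy is carried away by the emitted photon.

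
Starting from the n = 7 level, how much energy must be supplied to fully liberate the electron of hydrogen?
0.277667 eV

The ionization energy is the energy needed to remove the electron completely (n → ∞).

For hydrogen, E_n = -13.6057 eV / n².

At n = 7: E_7 = -13.6057 / 7² = -0.277667347 eV
At n = ∞: E_∞ = 0 eV

Ionization energy = E_∞ - E_7 = 0 - (-0.277667347) = 0.277667347 eV
Ionization energy ≈ 0.277667 eV

This is also called the binding energy of the electron in state n = 7.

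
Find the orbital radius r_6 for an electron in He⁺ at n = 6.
0.9525 nm (or 9.5252 Å)

The Bohr radius formula is:
r_n = n² a₀ / Z

where a₀ = 0.0529177 nm is the Bohr radius.

For He⁺ (Z = 2) at n = 6:
r_6 = 6² × 0.0529177 nm / 2
r_6 = 36 × 0.0529177 nm / 2
r_6 = 1.90504 nm / 2
r_6 = 0.9525 nm

The electron orbits at approximately 0.9525 nm from the nucleus.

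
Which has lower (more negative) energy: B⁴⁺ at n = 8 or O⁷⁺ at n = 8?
O⁷⁺ at n = 8 (E = -13.60570 eV)

Using E_n = -13.6057 Z² / n² eV:

B⁴⁺ (Z = 5) at n = 8:
E = -13.6057 × 5² / 8² = -13.6057 × 25 / 64 = -5.31472656 eV

O⁷⁺ (Z = 8) at n = 8:
E = -13.6057 × 8² / 8² = -13.6057 × 64 / 64 = -13.60570000 eV

Since -13.60570000 eV < -5.31472656 eV,
O⁷⁺ at n = 8 is more tightly bound (requires more energy to ionize).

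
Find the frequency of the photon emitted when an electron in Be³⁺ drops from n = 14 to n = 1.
5.2369e+16 Hz

First, find the transition energy:
E_14 = -13.6057 × 4² / 14² = -1.11066939 eV
E_1 = -13.6057 × 4² / 1² = -217.69120000 eV
|ΔE| = |E_1 - E_14| = 216.58053061 eV

Convert to Joules: E = 216.58053061 eV × (1.602177 × 10⁻¹⁹ J/eV) = 3.470003e-17 J

Using E = hf:
f = E/h = 3.470003e-17 J / (6.62607 × 10⁻³⁴ J·s)
f = 5.2369e+16 Hz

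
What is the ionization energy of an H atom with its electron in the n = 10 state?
0.136057 eV

The ionization energy is the energy needed to remove the electron completely (n → ∞).

For hydrogen, E_n = -13.6057 eV / n².

At n = 10: E_10 = -13.6057 / 10² = -0.136057000 eV
At n = ∞: E_∞ = 0 eV

Ionization energy = E_∞ - E_10 = 0 - (-0.136057000) = 0.136057000 eV
Ionization energy ≈ 0.136057 eV

This is also called the binding energy of the electron in state n = 10.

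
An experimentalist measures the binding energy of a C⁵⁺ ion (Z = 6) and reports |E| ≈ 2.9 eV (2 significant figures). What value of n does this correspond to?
n = 13

The exact energy levels follow E_n = -13.6057 Z² / n² eV with Z = 6.

The measured value (-2.9 eV) is reported to only 2 significant figures, so we must test candidate n values and see which one matches to that precision.

Candidate energies:
  n = 11:  E = -13.6057 × 6² / 11² = -4.047977 eV
  n = 12:  E = -13.6057 × 6² / 12² = -3.401425 eV
  n = 13:  E = -13.6057 × 6² / 13² = -2.898256 eV  ← matches
  n = 14:  E = -13.6057 × 6² / 14² = -2.499006 eV
  n = 15:  E = -13.6057 × 6² / 15² = -2.176912 eV

Checking against the measurement of -2.9 eV (2 sig figs), only n = 13 agrees:
E_13 = -2.898256 eV, which rounds to -2.9 eV ✓

Therefore n = 13.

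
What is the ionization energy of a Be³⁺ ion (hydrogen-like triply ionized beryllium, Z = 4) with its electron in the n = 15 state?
0.97 eV

The ionization energy is the energy needed to remove the electron completely (n → ∞).

For a hydrogen-like ion with Z = 4, E_n = -13.6057 Z² / n² eV.

At n = 15: E_15 = -13.6057 × 4² / 15² = -0.96752 eV
At n = ∞: E_∞ = 0 eV

Ionization energy = E_∞ - E_15 = 0 - (-0.96752) = 0.96752 eV
Ionization energy ≈ 0.97 eV

This is also called the binding energy of the electron in state n = 15.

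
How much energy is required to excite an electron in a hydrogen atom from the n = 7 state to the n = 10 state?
0.141610 eV

The energy levels of a hydrogen-like atom are E_n = -13.6057 eV / n².

Energy at n = 7: E_7 = -13.6057 / 7² = -0.277667347 eV
Energy at n = 10: E_10 = -13.6057 / 10² = -0.136057000 eV

The excitation energy is the difference:
ΔE = E_10 - E_7
ΔE = -0.136057000 - (-0.277667347)
ΔE = 0.141610 eV

Since this is positive, energy must be absorbed (photon absorption).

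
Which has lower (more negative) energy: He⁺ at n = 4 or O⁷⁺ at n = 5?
O⁷⁺ at n = 5 (E = -34.831 eV)

Using E_n = -13.6057 Z² / n² eV:

He⁺ (Z = 2) at n = 4:
E = -13.6057 × 2² / 4² = -13.6057 × 4 / 16 = -3.401425 eV

O⁷⁺ (Z = 8) at n = 5:
E = -13.6057 × 8² / 5² = -13.6057 × 64 / 25 = -34.830592 eV

Since -34.830592 eV < -3.401425 eV,
O⁷⁺ at n = 5 is more tightly bound (requires more energy to ionize).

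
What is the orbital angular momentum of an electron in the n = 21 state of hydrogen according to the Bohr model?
2.215e-33 J·s (or 21ℏ)

In the Bohr model, angular momentum is quantized:
L = nℏ

where ℏ = h/(2π) = 1.05457e-34 J·s

For n = 21:
L = 21 × 1.05457e-34 J·s
L = 2.215e-33 J·s

This can also be written as L = 21ℏ.
The angular momentum is an integer multiple of the reduced Planck constant.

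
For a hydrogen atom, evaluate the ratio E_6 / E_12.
4.000

Using E_n = -13.6057 Z² / n² eV with Z = 1:

E_6 = -13.6057 / 6² = -13.6057 / 36 = -0.377936111 eV
E_12 = -13.6057 / 12² = -13.6057 / 144 = -0.094484028 eV

The ratio is:
E_6/E_12 = (-0.377936111) / (-0.094484028)
E_6/E_12 = (-13.6057/36) / (-13.6057/144)
E_6/E_12 = 144/36
E_6/E_12 = 4.000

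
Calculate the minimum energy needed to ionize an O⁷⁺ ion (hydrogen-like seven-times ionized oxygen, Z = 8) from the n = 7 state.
17.770710 eV

The ionization energy is the energy needed to remove the electron completely (n → ∞).

For a hydrogen-like ion with Z = 8, E_n = -13.6057 Z² / n² eV.

At n = 7: E_7 = -13.6057 × 8² / 7² = -17.770710204 eV
At n = ∞: E_∞ = 0 eV

Ionization energy = E_∞ - E_7 = 0 - (-17.770710204) = 17.770710204 eV
Ionization energy ≈ 17.770710 eV

This is also called the binding energy of the electron in state n = 7.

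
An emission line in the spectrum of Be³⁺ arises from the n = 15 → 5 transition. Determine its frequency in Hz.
1.8716e+15 Hz

First, find the transition energy:
E_15 = -13.6057 × 4² / 15² = -0.9675164 eV
E_5 = -13.6057 × 4² / 5² = -8.7076480 eV
|ΔE| = |E_5 - E_15| = 7.7401316 eV

Convert to Joules: E = 7.7401316 eV × (1.602177 × 10⁻¹⁹ J/eV) = 1.240106e-18 J

Using E = hf:
f = E/h = 1.240106e-18 J / (6.62607 × 10⁻³⁴ J·s)
f = 1.8716e+15 Hz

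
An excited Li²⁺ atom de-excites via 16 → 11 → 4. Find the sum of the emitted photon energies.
7.17 eV

The energy levels of Li²⁺ are E_n = -13.6057 × 3² / n² eV.

First transition (16 → 11):
ΔE₁ = |E_11 - E_16|
ΔE₁ = |-1.01199421 - (-0.47832539)| = 0.53367 eV

Second transition (11 → 4):
ΔE₂ = |E_4 - E_11|
ΔE₂ = |-7.65320625 - (-1.01199421)| = 6.64121 eV

Total energy released:
E_total = ΔE₁ + ΔE₂ = 0.53367 + 6.64121 = 7.17 eV

Note: This equals the direct transition 16 → 4: 7.17 eV ✓
Energy is conserved regardless of the path taken.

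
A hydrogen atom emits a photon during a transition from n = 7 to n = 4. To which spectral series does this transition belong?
Brackett series

The spectral series in hydrogen are named based on the final (lower) energy level:
- Lyman series: n_final = 1 (ultraviolet)
- Balmer series: n_final = 2 (visible/near-UV)
- Paschen series: n_final = 3 (infrared)
- Brackett series: n_final = 4 (infrared)
- Pfund series: n_final = 5 (far infrared)

Since this transition ends at n = 4, it belongs to the Brackett series.

For reference, this 7 → 4 line has photon energy
ΔE = 13.6057 eV × (1/4² - 1/7²) = 0.5726889031 eV,
corresponding to wavelength λ = hc/ΔE = 1239.84 eV·nm / 0.5726889031 eV = 2164.9450 nm in the infrared region.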